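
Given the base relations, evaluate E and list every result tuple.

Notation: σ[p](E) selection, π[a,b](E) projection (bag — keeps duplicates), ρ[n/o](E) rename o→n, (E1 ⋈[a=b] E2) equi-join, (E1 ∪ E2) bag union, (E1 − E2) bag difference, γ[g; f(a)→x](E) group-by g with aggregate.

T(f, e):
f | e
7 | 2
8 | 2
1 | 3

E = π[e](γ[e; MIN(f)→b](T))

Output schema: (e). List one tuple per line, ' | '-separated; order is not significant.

Subexpression sizes:
  T → 3
  γ[e; MIN(f)→b](T) → 2
  π[e](γ[e; MIN(f)→b](T)) → 2

== RESULT ==
e
2
3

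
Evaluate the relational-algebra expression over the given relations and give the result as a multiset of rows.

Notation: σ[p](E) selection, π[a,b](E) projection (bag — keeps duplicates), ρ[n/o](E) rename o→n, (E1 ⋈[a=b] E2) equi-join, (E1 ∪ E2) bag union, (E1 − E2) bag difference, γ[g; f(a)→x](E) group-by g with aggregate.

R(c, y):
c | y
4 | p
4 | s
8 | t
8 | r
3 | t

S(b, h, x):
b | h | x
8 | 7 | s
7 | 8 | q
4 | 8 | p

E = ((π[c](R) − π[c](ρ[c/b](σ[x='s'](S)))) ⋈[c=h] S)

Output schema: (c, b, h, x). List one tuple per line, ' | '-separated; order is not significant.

Row counts bottom-up:
  R → 5
  π[c](R) → 5
  S → 3
  σ[x='s'](S) → 1
  ρ[c/b](σ[x='s'](S)) → 1
  π[c](ρ[c/b](σ[x='s'](S))) → 1
  (π[c](R) − π[c](ρ[c/b](σ[x='s'](S)))) → 4
  S → 3
  ((π[c](R) − π[c](ρ[c/b](σ[x='s'](S)))) ⋈[c=h] S) → 2

== RESULT ==
c | b | h | x
8 | 4 | 8 | p
8 | 7 | 8 | q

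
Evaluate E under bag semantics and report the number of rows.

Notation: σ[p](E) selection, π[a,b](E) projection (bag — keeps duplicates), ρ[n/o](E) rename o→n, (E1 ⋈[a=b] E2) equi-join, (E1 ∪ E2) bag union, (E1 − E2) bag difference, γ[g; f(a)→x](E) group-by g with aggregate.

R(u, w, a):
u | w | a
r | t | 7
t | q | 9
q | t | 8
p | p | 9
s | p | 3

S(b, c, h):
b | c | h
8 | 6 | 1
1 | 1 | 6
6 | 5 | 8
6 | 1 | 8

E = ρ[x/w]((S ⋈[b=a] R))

Subexpression sizes:
  S → 4
  R → 5
  (S ⋈[b=a] R) → 1
  ρ[x/w]((S ⋈[b=a] R)) → 1

|E| = 1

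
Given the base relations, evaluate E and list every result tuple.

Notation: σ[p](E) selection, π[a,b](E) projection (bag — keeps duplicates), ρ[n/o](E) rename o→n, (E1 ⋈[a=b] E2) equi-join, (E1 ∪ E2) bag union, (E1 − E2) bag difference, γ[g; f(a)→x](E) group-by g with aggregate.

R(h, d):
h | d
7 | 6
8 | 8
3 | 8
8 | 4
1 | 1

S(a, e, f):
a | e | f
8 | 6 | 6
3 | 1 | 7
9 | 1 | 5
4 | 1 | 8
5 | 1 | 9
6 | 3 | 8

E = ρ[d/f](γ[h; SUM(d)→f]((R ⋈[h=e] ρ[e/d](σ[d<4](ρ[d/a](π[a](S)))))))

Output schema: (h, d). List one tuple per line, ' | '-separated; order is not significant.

Stepwise |·|:
  R → 5
  S → 6
  π[a](S) → 6
  ρ[d/a](π[a](S)) → 6
  σ[d<4](ρ[d/a](π[a](S))) → 1
  ρ[e/d](σ[d<4](ρ[d/a](π[a](S)))) → 1
  (R ⋈[h=e] ρ[e/d](σ[d<4](ρ[d/a](π[a](S))))) → 1
  γ[h; SUM(d)→f]((R ⋈[h=e] ρ[e/d](σ[d<4](ρ[d/a](π[a](S)))))) → 1
  ρ[d/f](γ[h; SUM(d)→f]((R ⋈[h=e] ρ[e/d](σ[d<4](ρ[d/a](π[a](S))))))) → 1

== RESULT ==
h | d
3 | 8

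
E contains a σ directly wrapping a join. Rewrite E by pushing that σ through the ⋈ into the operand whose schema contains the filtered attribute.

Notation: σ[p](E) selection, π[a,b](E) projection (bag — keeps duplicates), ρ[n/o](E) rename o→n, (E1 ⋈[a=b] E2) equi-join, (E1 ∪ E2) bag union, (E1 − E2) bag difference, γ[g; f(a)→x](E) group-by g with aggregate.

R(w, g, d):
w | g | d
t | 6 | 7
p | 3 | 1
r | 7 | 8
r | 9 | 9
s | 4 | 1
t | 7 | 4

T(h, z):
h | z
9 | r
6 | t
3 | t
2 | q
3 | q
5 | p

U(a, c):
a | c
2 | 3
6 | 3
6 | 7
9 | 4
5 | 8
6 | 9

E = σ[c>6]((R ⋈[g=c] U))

σ filters on c, owned by the right side.
E' = (R ⋈[g=c] σ[c>6](U))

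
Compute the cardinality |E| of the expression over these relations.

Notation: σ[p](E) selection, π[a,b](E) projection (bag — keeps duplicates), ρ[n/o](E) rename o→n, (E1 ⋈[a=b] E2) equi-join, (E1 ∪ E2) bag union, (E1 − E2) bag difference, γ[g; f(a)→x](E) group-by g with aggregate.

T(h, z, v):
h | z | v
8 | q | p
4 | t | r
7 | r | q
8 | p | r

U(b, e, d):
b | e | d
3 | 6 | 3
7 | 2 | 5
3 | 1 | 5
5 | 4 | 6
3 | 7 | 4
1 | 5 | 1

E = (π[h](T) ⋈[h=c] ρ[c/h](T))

Per-node cardinality:
  T → 4
  π[h](T) → 4
  T → 4
  ρ[c/h](T) → 4
  (π[h](T) ⋈[h=c] ρ[c/h](T)) → 6

|E| = 6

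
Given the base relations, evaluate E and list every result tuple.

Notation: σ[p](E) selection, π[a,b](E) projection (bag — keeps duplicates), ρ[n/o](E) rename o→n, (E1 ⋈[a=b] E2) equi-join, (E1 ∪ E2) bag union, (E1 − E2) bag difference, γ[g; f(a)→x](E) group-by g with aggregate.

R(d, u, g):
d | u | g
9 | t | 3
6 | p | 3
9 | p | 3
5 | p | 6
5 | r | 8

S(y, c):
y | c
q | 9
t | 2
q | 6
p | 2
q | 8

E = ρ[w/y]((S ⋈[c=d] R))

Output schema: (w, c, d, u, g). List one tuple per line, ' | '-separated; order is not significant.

Row counts bottom-up:
  S → 5
  R → 5
  (S ⋈[c=d] R) → 3
  ρ[w/y]((S ⋈[c=d] R)) → 3

== RESULT ==
w | c | d | u | g
q | 6 | 6 | p | 3
q | 9 | 9 | p | 3
q | 9 | 9 | t | 3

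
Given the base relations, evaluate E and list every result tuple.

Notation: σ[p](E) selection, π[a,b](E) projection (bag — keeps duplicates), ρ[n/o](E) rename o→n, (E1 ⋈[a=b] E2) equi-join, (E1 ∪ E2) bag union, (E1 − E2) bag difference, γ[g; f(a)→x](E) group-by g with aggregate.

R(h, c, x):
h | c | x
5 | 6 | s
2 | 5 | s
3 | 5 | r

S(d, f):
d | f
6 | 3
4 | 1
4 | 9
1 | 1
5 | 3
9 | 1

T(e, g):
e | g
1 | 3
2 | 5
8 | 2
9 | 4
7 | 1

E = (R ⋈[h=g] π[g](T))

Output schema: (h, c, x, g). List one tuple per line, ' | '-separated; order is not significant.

Stepwise |·|:
  R → 3
  T → 5
  π[g](T) → 5
  (R ⋈[h=g] π[g](T)) → 3

== RESULT ==
h | c | x | g
2 | 5 | s | 2
3 | 5 | r | 3
5 | 6 | s | 5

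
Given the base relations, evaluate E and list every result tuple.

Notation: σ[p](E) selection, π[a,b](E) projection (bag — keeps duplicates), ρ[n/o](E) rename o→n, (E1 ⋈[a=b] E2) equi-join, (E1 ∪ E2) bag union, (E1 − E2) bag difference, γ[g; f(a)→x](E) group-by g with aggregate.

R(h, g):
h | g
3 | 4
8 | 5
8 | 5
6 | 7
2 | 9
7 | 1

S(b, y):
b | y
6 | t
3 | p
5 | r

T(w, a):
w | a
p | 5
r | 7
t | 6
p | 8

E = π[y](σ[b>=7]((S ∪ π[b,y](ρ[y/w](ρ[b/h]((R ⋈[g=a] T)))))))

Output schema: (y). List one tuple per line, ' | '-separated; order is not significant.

Subexpression sizes:
  S → 3
  R → 6
  T → 4
  (R ⋈[g=a] T) → 3
  ρ[b/h]((R ⋈[g=a] T)) → 3
  ρ[y/w](ρ[b/h]((R ⋈[g=a] T))) → 3
  π[b,y](ρ[y/w](ρ[b/h]((R ⋈[g=a] T)))) → 3
  (S ∪ π[b,y](ρ[y/w](ρ[b/h]((R ⋈[g=a] T))))) → 6
  σ[b>=7]((S ∪ π[b,y](ρ[y/w](ρ[b/h]((R ⋈[g=a] T)))))) → 2
  π[y](σ[b>=7]((S ∪ π[b,y](ρ[y/w](ρ[b/h]((R ⋈[g=a] T))))))) → 2

== RESULT ==
y
p
p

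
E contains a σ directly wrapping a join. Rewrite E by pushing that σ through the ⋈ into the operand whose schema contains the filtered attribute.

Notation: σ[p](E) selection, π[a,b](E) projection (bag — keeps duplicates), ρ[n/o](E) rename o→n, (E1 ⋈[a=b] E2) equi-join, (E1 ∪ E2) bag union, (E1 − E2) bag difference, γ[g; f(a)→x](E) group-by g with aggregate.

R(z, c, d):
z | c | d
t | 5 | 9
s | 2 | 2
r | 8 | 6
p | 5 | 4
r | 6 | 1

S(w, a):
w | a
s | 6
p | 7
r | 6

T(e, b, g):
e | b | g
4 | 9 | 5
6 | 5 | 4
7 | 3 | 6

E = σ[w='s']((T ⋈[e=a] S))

σ filters on w, owned by the right side.
E' = (T ⋈[e=a] σ[w='s'](S))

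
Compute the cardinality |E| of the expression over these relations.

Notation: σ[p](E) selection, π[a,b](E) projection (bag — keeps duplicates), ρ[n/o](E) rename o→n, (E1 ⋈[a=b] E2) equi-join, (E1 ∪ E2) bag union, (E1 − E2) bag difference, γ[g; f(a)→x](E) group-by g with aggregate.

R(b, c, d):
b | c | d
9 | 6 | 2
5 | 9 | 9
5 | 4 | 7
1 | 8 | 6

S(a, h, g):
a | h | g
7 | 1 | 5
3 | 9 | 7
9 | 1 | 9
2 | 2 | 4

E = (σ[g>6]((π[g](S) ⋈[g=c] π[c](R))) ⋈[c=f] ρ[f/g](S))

Stepwise |·|:
  S → 4
  π[g](S) → 4
  R → 4
  π[c](R) → 4
  (π[g](S) ⋈[g=c] π[c](R)) → 2
  σ[g>6]((π[g](S) ⋈[g=c] π[c](R))) → 1
  S → 4
  ρ[f/g](S) → 4
  (σ[g>6]((π[g](S) ⋈[g=c] π[c](R))) ⋈[c=f] ρ[f/g](S)) → 1

|E| = 1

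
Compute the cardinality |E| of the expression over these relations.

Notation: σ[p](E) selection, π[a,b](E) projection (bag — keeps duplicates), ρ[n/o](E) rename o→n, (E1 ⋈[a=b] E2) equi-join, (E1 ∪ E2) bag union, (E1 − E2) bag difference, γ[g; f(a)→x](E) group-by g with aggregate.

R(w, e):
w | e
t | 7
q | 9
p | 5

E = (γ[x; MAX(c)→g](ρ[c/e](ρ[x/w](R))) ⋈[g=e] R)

Row counts bottom-up:
  R → 3
  ρ[x/w](R) → 3
  ρ[c/e](ρ[x/w](R)) → 3
  γ[x; MAX(c)→g](ρ[c/e](ρ[x/w](R))) → 3
  R → 3
  (γ[x; MAX(c)→g](ρ[c/e](ρ[x/w](R))) ⋈[g=e] R) → 3

|E| = 3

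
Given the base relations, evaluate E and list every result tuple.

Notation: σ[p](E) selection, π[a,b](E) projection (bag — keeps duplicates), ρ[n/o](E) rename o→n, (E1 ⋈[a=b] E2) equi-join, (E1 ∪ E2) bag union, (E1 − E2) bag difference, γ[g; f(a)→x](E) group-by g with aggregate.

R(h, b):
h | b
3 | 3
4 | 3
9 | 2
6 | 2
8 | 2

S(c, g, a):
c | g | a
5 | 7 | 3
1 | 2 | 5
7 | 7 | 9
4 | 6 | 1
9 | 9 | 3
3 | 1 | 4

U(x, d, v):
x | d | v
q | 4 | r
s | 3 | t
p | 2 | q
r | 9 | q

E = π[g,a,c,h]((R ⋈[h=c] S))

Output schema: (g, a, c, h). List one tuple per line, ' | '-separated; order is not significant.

Subexpression sizes:
  R → 5
  S → 6
  (R ⋈[h=c] S) → 3
  π[g,a,c,h]((R ⋈[h=c] S)) → 3

== RESULT ==
g | a | c | h
1 | 4 | 3 | 3
6 | 1 | 4 | 4
9 | 3 | 9 | 9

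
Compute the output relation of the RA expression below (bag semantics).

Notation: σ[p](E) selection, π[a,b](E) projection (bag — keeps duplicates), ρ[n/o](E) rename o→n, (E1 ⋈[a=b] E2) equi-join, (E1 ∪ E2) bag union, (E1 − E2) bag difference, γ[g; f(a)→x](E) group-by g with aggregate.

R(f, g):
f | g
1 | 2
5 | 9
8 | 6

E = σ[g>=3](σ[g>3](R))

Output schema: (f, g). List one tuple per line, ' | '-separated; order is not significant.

Stepwise |·|:
  R → 3
  σ[g>3](R) → 2
  σ[g>=3](σ[g>3](R)) → 2

== RESULT ==
f | g
5 | 9
8 | 6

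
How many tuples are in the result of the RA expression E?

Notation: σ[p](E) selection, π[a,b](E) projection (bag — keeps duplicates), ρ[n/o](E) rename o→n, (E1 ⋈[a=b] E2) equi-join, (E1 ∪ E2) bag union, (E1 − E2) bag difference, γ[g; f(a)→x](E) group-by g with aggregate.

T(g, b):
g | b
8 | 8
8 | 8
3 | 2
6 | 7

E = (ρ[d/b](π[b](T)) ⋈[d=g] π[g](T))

Per-node cardinality:
  T → 4
  π[b](T) → 4
  ρ[d/b](π[b](T)) → 4
  T → 4
  π[g](T) → 4
  (ρ[d/b](π[b](T)) ⋈[d=g] π[g](T)) → 4

|E| = 4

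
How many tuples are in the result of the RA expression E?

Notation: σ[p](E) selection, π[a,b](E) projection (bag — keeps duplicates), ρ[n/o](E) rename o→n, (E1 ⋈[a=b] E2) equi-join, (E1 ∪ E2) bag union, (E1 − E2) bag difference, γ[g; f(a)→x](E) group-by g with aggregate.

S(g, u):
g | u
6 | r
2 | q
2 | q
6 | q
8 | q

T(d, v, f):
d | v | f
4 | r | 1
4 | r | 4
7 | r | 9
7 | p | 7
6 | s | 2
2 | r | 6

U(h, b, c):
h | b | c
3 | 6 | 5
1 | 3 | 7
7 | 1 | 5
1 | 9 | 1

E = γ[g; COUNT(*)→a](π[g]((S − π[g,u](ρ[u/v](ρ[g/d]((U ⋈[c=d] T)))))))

Subexpression sizes:
  S → 5
  U → 4
  T → 6
  (U ⋈[c=d] T) → 2
  ρ[g/d]((U ⋈[c=d] T)) → 2
  ρ[u/v](ρ[g/d]((U ⋈[c=d] T))) → 2
  π[g,u](ρ[u/v](ρ[g/d]((U ⋈[c=d] T)))) → 2
  (S − π[g,u](ρ[u/v](ρ[g/d]((U ⋈[c=d] T))))) → 5
  π[g]((S − π[g,u](ρ[u/v](ρ[g/d]((U ⋈[c=d] T)))))) → 5
  γ[g; COUNT(*)→a](π[g]((S − π[g,u](ρ[u/v](ρ[g/d]((U ⋈[c=d] T))))))) → 3

|E| = 3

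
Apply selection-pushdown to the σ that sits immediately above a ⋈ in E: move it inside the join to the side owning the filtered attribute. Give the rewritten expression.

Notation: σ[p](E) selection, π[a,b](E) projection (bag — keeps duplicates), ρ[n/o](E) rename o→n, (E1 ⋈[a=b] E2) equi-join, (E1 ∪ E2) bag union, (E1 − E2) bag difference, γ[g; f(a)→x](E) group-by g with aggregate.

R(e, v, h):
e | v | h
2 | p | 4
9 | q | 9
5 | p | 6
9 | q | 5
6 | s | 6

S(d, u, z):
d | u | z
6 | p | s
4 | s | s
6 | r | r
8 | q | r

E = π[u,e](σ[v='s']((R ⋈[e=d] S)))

σ filters on v, owned by the left side.
E' = π[u,e]((σ[v='s'](R) ⋈[e=d] S))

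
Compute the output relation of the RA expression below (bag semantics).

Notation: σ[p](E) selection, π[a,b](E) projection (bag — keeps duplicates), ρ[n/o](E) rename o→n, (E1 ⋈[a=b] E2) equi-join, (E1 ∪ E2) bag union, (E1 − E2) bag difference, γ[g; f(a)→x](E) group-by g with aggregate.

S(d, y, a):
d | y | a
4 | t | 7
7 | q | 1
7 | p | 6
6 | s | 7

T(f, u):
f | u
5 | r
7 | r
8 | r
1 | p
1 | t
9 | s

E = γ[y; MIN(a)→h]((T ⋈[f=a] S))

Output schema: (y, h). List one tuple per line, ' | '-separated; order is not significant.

Row counts bottom-up:
  T → 6
  S → 4
  (T ⋈[f=a] S) → 4
  γ[y; MIN(a)→h]((T ⋈[f=a] S)) → 3

== RESULT ==
y | h
q | 1
s | 7
t | 7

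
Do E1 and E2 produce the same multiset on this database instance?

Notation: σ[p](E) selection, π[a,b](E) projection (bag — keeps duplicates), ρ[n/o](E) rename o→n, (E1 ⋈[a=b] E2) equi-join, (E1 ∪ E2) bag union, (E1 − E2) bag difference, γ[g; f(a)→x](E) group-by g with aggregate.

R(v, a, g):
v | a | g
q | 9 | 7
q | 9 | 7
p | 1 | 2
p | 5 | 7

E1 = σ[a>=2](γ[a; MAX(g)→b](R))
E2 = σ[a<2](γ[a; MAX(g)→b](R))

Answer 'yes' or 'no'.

E1 row counts bottom-up:
  R → 4
  γ[a; MAX(g)→b](R) → 3
  σ[a>=2](γ[a; MAX(g)→b](R)) → 2
E2 row counts bottom-up:
  R → 4
  γ[a; MAX(g)→b](R) → 3
  σ[a<2](γ[a; MAX(g)→b](R)) → 1

E1 result:
a | b
5 | 7
9 | 7
E2 result:
a | b
1 | 2
Witness: (1, 2) appears 0× in E1 but 1× in E2.

no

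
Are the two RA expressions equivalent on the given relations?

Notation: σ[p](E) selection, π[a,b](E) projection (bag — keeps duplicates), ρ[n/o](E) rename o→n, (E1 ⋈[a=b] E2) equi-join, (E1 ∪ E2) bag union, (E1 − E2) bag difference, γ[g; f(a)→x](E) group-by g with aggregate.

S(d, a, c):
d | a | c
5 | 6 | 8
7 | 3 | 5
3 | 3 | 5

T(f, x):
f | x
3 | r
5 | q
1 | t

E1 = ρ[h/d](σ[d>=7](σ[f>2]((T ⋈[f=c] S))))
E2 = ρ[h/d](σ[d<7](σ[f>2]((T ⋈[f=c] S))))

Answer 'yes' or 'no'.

E1 subexpression sizes:
  T → 3
  S → 3
  (T ⋈[f=c] S) → 2
  σ[f>2]((T ⋈[f=c] S)) → 2
  σ[d>=7](σ[f>2]((T ⋈[f=c] S))) → 1
  ρ[h/d](σ[d>=7](σ[f>2]((T ⋈[f=c] S)))) → 1
E2 subexpression sizes:
  T → 3
  S → 3
  (T ⋈[f=c] S) → 2
  σ[f>2]((T ⋈[f=c] S)) → 2
  σ[d<7](σ[f>2]((T ⋈[f=c] S))) → 1
  ρ[h/d](σ[d<7](σ[f>2]((T ⋈[f=c] S)))) → 1

E1 result:
f | x | h | a | c
5 | q | 7 | 3 | 5
E2 result:
f | x | h | a | c
5 | q | 3 | 3 | 5
Witness: (5, 'q', 3, 3, 5) appears 0× in E1 but 1× in E2.

no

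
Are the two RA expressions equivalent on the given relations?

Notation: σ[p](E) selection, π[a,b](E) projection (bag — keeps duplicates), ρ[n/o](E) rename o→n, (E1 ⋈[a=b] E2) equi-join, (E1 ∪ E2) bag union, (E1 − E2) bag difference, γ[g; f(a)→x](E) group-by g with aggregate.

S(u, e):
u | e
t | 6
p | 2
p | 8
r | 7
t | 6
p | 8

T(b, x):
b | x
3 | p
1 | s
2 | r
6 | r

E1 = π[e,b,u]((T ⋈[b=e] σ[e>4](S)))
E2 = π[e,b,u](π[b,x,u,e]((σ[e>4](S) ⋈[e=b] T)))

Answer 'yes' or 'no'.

E1 row counts bottom-up:
  T → 4
  S → 6
  σ[e>4](S) → 5
  (T ⋈[b=e] σ[e>4](S)) → 2
  π[e,b,u]((T ⋈[b=e] σ[e>4](S))) → 2
E2 row counts bottom-up:
  S → 6
  σ[e>4](S) → 5
  T → 4
  (σ[e>4](S) ⋈[e=b] T) → 2
  π[b,x,u,e]((σ[e>4](S) ⋈[e=b] T)) → 2
  π[e,b,u](π[b,x,u,e]((σ[e>4](S) ⋈[e=b] T))) → 2

E1 and E2 produce the same multiset:
e | b | u
6 | 6 | t
6 | 6 | t

yes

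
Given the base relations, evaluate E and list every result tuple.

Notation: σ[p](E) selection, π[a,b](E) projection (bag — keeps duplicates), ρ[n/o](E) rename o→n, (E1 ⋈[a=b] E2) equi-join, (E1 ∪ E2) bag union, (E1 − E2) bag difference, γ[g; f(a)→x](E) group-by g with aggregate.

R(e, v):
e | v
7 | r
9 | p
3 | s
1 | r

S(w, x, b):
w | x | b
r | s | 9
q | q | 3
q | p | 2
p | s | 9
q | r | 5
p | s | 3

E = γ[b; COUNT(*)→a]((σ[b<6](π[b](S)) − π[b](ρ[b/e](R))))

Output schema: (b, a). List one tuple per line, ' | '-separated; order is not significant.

Row counts bottom-up:
  S → 6
  π[b](S) → 6
  σ[b<6](π[b](S)) → 4
  R → 4
  ρ[b/e](R) → 4
  π[b](ρ[b/e](R)) → 4
  (σ[b<6](π[b](S)) − π[b](ρ[b/e](R))) → 3
  γ[b; COUNT(*)→a]((σ[b<6](π[b](S)) − π[b](ρ[b/e](R)))) → 3

== RESULT ==
b | a
2 | 1
3 | 1
5 | 1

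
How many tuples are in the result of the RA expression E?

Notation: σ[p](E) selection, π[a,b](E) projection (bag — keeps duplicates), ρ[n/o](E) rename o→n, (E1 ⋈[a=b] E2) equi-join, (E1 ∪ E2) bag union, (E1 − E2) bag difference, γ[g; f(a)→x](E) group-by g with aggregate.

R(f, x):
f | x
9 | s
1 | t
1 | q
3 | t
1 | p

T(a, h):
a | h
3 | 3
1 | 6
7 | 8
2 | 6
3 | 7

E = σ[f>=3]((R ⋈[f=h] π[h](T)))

Row counts bottom-up:
  R → 5
  T → 5
  π[h](T) → 5
  (R ⋈[f=h] π[h](T)) → 1
  σ[f>=3]((R ⋈[f=h] π[h](T))) → 1

|E| = 1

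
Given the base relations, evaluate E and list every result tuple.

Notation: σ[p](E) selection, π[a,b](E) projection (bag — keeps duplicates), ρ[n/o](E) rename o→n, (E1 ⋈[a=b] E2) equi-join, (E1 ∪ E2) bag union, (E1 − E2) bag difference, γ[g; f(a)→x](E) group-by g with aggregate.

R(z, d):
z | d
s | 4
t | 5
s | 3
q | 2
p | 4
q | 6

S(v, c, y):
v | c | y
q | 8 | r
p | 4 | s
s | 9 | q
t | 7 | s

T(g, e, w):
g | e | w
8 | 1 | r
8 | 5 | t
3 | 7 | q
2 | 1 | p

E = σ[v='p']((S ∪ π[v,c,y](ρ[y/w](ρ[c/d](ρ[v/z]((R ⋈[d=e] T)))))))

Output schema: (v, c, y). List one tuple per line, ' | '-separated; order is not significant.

Per-node cardinality:
  S → 4
  R → 6
  T → 4
  (R ⋈[d=e] T) → 1
  ρ[v/z]((R ⋈[d=e] T)) → 1
  ρ[c/d](ρ[v/z]((R ⋈[d=e] T))) → 1
  ρ[y/w](ρ[c/d](ρ[v/z]((R ⋈[d=e] T)))) → 1
  π[v,c,y](ρ[y/w](ρ[c/d](ρ[v/z]((R ⋈[d=e] T))))) → 1
  (S ∪ π[v,c,y](ρ[y/w](ρ[c/d](ρ[v/z]((R ⋈[d=e] T)))))) → 5
  σ[v='p']((S ∪ π[v,c,y](ρ[y/w](ρ[c/d](ρ[v/z]((R ⋈[d=e] T))))))) → 1

== RESULT ==
v | c | y
p | 4 | s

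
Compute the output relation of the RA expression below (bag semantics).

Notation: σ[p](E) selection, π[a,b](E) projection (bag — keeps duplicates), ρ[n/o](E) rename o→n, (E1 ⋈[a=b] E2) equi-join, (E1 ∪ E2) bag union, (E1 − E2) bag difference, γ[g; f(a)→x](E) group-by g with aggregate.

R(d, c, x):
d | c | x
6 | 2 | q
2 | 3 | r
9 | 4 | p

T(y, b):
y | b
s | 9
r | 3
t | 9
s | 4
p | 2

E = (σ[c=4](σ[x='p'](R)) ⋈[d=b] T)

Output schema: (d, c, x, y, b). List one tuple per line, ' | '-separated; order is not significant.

Per-node cardinality:
  R → 3
  σ[x='p'](R) → 1
  σ[c=4](σ[x='p'](R)) → 1
  T → 5
  (σ[c=4](σ[x='p'](R)) ⋈[d=b] T) → 2

== RESULT ==
d | c | x | y | b
9 | 4 | p | s | 9
9 | 4 | p | t | 9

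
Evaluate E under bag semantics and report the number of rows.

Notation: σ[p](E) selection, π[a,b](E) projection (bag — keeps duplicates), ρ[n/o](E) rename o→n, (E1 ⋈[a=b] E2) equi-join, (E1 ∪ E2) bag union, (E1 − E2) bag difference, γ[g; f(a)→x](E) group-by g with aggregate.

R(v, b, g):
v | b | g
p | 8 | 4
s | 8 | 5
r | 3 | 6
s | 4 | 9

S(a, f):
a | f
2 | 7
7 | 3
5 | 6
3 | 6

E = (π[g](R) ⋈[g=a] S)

Row counts bottom-up:
  R → 4
  π[g](R) → 4
  S → 4
  (π[g](R) ⋈[g=a] S) → 1

|E| = 1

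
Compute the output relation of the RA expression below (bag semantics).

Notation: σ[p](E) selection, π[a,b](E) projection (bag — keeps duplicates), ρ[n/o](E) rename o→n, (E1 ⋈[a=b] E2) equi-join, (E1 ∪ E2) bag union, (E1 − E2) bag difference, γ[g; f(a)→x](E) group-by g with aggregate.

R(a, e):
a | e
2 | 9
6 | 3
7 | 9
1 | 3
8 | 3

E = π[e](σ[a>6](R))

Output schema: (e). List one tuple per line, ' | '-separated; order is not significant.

Stepwise |·|:
  R → 5
  σ[a>6](R) → 2
  π[e](σ[a>6](R)) → 2

== RESULT ==
e
3
9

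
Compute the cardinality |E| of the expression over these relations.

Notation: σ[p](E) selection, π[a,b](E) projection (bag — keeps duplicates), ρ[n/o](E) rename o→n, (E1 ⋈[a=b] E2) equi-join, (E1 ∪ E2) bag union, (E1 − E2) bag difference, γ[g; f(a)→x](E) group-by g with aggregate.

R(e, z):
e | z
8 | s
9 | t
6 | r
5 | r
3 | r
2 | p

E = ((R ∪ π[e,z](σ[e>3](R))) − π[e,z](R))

Stepwise |·|:
  R → 6
  R → 6
  σ[e>3](R) → 4
  π[e,z](σ[e>3](R)) → 4
  (R ∪ π[e,z](σ[e>3](R))) → 10
  R → 6
  π[e,z](R) → 6
  ((R ∪ π[e,z](σ[e>3](R))) − π[e,z](R)) → 4

|E| = 4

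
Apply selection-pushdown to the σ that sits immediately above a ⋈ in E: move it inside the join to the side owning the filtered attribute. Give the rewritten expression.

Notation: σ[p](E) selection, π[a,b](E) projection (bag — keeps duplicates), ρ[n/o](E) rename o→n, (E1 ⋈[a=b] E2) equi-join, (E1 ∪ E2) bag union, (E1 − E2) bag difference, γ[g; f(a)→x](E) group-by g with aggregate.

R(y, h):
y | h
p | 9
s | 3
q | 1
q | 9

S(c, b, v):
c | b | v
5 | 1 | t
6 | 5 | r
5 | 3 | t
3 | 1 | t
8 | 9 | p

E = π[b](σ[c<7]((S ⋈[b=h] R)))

σ filters on c, owned by the left side.
E' = π[b]((σ[c<7](S) ⋈[b=h] R))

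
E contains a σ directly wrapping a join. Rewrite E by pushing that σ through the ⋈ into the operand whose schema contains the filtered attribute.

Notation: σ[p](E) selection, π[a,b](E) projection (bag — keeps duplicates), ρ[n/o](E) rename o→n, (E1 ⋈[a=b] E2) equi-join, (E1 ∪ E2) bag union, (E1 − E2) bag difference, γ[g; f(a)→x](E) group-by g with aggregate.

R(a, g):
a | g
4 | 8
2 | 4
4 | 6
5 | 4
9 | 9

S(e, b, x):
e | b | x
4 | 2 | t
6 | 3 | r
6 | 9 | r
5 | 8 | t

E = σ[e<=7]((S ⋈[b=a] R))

σ filters on e, owned by the left side.
E' = (σ[e<=7](S) ⋈[b=a] R)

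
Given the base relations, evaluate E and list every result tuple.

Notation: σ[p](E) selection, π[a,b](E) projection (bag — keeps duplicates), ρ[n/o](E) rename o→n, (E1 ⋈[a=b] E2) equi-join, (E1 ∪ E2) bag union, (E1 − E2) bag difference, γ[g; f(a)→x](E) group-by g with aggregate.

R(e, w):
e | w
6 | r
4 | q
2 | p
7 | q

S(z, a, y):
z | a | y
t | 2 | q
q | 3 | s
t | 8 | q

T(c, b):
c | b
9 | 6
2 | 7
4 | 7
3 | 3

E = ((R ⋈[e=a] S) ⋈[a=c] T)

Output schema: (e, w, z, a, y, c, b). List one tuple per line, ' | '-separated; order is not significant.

Row counts bottom-up:
  R → 4
  S → 3
  (R ⋈[e=a] S) → 1
  T → 4
  ((R ⋈[e=a] S) ⋈[a=c] T) → 1

== RESULT ==
e | w | z | a | y | c | b
2 | p | t | 2 | q | 2 | 7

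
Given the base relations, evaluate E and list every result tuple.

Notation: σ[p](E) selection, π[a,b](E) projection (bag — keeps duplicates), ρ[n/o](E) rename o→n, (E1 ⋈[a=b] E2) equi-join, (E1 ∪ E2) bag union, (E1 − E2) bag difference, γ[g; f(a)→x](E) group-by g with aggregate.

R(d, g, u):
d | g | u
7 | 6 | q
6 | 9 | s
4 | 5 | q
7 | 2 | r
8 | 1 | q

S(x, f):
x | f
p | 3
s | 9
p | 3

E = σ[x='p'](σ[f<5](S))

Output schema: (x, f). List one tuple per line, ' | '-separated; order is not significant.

Stepwise |·|:
  S → 3
  σ[f<5](S) → 2
  σ[x='p'](σ[f<5](S)) → 2

== RESULT ==
x | f
p | 3
p | 3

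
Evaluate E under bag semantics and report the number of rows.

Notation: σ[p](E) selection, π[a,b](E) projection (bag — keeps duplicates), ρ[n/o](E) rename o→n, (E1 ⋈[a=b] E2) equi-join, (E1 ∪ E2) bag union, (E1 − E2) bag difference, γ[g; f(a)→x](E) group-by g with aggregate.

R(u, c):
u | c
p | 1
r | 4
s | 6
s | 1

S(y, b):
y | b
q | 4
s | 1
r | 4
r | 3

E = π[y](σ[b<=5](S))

Stepwise |·|:
  S → 4
  σ[b<=5](S) → 4
  π[y](σ[b<=5](S)) → 4

|E| = 4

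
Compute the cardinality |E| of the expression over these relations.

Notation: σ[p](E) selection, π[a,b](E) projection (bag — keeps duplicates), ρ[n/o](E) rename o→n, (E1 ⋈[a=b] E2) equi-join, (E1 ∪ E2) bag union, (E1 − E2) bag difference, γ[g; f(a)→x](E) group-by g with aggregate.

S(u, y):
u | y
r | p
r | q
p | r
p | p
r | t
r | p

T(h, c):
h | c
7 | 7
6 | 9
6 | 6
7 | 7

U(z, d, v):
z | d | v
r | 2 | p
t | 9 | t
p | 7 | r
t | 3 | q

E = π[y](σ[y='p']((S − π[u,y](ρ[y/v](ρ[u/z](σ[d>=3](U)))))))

Per-node cardinality:
  S → 6
  U → 4
  σ[d>=3](U) → 3
  ρ[u/z](σ[d>=3](U)) → 3
  ρ[y/v](ρ[u/z](σ[d>=3](U))) → 3
  π[u,y](ρ[y/v](ρ[u/z](σ[d>=3](U)))) → 3
  (S − π[u,y](ρ[y/v](ρ[u/z](σ[d>=3](U))))) → 5
  σ[y='p']((S − π[u,y](ρ[y/v](ρ[u/z](σ[d>=3](U)))))) → 3
  π[y](σ[y='p']((S − π[u,y](ρ[y/v](ρ[u/z](σ[d>=3](U))))))) → 3

|E| = 3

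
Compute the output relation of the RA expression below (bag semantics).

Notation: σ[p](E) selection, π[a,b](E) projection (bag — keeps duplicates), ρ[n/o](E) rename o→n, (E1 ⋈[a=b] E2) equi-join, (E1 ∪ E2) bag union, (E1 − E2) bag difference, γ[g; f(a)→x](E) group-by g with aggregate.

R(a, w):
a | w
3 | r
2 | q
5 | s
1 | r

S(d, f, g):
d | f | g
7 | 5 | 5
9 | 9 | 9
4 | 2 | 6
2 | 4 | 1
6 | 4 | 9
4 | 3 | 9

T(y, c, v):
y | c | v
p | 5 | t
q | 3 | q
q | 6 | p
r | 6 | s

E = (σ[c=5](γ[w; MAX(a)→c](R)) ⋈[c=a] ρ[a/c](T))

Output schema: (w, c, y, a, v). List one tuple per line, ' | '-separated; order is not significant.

Stepwise |·|:
  R → 4
  γ[w; MAX(a)→c](R) → 3
  σ[c=5](γ[w; MAX(a)→c](R)) → 1
  T → 4
  ρ[a/c](T) → 4
  (σ[c=5](γ[w; MAX(a)→c](R)) ⋈[c=a] ρ[a/c](T)) → 1

== RESULT ==
w | c | y | a | v
s | 5 | p | 5 | t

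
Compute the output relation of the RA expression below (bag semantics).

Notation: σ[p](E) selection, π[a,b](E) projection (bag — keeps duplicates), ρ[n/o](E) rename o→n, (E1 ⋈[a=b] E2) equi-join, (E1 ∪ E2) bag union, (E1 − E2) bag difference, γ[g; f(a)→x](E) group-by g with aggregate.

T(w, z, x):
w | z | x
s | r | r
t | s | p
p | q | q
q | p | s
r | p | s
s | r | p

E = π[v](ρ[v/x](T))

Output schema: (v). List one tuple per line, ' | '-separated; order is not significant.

Stepwise |·|:
  T → 6
  ρ[v/x](T) → 6
  π[v](ρ[v/x](T)) → 6

== RESULT ==
v
p
p
q
r
s
s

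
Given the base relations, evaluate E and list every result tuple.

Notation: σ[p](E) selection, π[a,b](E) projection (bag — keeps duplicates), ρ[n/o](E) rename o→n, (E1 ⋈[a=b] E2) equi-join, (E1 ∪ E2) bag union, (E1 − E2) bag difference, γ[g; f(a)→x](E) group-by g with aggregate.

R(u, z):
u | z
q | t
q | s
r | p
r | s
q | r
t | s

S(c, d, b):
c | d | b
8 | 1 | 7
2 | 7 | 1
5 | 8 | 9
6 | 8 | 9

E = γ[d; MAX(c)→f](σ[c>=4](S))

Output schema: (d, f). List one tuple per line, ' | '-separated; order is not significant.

Subexpression sizes:
  S → 4
  σ[c>=4](S) → 3
  γ[d; MAX(c)→f](σ[c>=4](S)) → 2

== RESULT ==
d | f
1 | 8
8 | 6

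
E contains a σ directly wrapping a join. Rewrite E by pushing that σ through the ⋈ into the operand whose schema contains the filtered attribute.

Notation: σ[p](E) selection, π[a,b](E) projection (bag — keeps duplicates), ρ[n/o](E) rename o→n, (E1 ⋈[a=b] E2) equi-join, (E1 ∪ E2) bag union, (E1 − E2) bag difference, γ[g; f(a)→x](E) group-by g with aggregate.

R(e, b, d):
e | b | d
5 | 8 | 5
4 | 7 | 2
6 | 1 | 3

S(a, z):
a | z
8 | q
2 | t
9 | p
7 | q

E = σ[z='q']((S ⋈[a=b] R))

σ filters on z, owned by the left side.
E' = (σ[z='q'](S) ⋈[a=b] R)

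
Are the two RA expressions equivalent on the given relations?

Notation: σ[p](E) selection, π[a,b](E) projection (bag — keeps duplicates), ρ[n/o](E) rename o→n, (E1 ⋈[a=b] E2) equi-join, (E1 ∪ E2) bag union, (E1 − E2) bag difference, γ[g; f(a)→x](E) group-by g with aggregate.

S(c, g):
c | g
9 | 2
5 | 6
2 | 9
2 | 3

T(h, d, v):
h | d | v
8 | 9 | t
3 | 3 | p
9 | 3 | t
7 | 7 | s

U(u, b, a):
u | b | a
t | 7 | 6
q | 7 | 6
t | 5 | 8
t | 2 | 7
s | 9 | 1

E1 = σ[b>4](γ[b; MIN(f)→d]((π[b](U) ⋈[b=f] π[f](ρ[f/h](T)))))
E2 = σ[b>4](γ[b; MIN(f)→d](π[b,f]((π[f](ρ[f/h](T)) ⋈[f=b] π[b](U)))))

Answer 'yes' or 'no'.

E1 per-node cardinality:
  U → 5
  π[b](U) → 5
  T → 4
  ρ[f/h](T) → 4
  π[f](ρ[f/h](T)) → 4
  (π[b](U) ⋈[b=f] π[f](ρ[f/h](T))) → 3
  γ[b; MIN(f)→d]((π[b](U) ⋈[b=f] π[f](ρ[f/h](T)))) → 2
  σ[b>4](γ[b; MIN(f)→d]((π[b](U) ⋈[b=f] π[f](ρ[f/h](T))))) → 2
E2 per-node cardinality:
  T → 4
  ρ[f/h](T) → 4
  π[f](ρ[f/h](T)) → 4
  U → 5
  π[b](U) → 5
  (π[f](ρ[f/h](T)) ⋈[f=b] π[b](U)) → 3
  π[b,f]((π[f](ρ[f/h](T)) ⋈[f=b] π[b](U))) → 3
  γ[b; MIN(f)→d](π[b,f]((π[f](ρ[f/h](T)) ⋈[f=b] π[b](U)))) → 2
  σ[b>4](γ[b; MIN(f)→d](π[b,f]((π[f](ρ[f/h](T)) ⋈[f=b] π[b](U))))) → 2

E1 and E2 produce the same multiset:
b | d
7 | 7
9 | 9

yes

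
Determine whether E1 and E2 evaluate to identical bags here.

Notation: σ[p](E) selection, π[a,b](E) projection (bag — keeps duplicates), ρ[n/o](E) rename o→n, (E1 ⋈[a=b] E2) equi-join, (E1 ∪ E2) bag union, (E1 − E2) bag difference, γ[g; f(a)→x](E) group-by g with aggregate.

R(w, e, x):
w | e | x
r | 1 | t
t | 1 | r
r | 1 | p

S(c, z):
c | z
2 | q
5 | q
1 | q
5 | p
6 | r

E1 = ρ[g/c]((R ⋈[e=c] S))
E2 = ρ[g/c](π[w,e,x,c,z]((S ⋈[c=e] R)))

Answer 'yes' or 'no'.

E1 per-node cardinality:
  R → 3
  S → 5
  (R ⋈[e=c] S) → 3
  ρ[g/c]((R ⋈[e=c] S)) → 3
E2 per-node cardinality:
  S → 5
  R → 3
  (S ⋈[c=e] R) → 3
  π[w,e,x,c,z]((S ⋈[c=e] R)) → 3
  ρ[g/c](π[w,e,x,c,z]((S ⋈[c=e] R))) → 3

E1 and E2 produce the same multiset:
w | e | x | g | z
r | 1 | p | 1 | q
r | 1 | t | 1 | q
t | 1 | r | 1 | q

yes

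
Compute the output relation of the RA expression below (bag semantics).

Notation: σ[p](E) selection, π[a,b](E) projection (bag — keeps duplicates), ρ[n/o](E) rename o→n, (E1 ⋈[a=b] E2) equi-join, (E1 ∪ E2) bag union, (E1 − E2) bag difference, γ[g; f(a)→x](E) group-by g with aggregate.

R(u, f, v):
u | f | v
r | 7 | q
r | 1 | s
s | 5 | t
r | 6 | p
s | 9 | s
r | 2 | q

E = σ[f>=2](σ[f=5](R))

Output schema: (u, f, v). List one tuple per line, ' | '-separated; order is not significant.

Subexpression sizes:
  R → 6
  σ[f=5](R) → 1
  σ[f>=2](σ[f=5](R)) → 1

== RESULT ==
u | f | v
s | 5 | t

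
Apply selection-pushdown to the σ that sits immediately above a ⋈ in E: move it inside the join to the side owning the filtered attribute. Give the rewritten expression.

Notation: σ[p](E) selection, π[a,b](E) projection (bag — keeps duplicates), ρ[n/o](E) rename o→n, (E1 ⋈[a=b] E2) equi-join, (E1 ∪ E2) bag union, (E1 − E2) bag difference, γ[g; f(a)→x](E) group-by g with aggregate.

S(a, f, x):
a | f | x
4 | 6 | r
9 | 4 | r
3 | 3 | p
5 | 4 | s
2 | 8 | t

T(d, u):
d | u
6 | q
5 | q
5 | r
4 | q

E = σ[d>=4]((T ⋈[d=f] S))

σ filters on d, owned by the left side.
E' = (σ[d>=4](T) ⋈[d=f] S)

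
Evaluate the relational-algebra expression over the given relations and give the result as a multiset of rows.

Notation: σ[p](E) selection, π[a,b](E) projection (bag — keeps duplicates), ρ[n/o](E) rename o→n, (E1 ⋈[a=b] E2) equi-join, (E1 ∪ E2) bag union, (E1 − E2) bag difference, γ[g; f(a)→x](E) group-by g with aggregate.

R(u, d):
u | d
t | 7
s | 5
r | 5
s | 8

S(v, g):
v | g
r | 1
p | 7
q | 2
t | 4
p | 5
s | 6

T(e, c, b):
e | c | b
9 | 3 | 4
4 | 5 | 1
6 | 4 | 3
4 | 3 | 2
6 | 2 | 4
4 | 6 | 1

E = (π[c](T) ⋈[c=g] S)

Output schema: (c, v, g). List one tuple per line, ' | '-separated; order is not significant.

Subexpression sizes:
  T → 6
  π[c](T) → 6
  S → 6
  (π[c](T) ⋈[c=g] S) → 4

== RESULT ==
c | v | g
2 | q | 2
4 | t | 4
5 | p | 5
6 | s | 6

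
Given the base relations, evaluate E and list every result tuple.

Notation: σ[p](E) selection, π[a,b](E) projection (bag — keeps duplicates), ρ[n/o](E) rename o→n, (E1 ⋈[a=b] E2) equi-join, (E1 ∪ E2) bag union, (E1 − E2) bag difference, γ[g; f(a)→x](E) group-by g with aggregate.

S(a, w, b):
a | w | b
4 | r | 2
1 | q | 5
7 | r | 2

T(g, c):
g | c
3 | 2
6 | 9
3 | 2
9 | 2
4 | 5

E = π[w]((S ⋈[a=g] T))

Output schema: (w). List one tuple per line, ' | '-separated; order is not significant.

Stepwise |·|:
  S → 3
  T → 5
  (S ⋈[a=g] T) → 1
  π[w]((S ⋈[a=g] T)) → 1

== RESULT ==
w
r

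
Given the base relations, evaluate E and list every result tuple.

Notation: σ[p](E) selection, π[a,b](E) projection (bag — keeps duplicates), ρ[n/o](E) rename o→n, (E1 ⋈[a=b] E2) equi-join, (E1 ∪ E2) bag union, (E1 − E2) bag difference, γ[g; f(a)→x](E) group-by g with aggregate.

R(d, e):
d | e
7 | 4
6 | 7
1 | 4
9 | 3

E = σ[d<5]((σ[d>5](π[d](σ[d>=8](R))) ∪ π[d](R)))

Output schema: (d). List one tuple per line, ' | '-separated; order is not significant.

Row counts bottom-up:
  R → 4
  σ[d>=8](R) → 1
  π[d](σ[d>=8](R)) → 1
  σ[d>5](π[d](σ[d>=8](R))) → 1
  R → 4
  π[d](R) → 4
  (σ[d>5](π[d](σ[d>=8](R))) ∪ π[d](R)) → 5
  σ[d<5]((σ[d>5](π[d](σ[d>=8](R))) ∪ π[d](R))) → 1

== RESULT ==
d
1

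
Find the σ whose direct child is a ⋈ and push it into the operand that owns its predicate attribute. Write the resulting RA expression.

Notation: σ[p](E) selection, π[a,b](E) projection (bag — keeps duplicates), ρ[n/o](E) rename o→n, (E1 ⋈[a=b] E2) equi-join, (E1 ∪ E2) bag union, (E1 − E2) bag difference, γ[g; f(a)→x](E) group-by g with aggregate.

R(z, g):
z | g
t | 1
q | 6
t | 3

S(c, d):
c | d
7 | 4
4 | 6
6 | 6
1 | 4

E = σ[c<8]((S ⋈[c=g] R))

σ filters on c, owned by the left side.
E' = (σ[c<8](S) ⋈[c=g] R)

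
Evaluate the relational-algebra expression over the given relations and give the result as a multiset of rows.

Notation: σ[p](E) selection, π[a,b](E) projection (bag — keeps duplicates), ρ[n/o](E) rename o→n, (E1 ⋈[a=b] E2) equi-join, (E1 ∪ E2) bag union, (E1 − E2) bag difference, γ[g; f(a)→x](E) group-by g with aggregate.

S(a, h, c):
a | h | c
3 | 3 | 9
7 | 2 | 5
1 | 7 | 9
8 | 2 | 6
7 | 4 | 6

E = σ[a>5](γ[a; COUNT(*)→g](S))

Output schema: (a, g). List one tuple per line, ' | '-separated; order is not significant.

Row counts bottom-up:
  S → 5
  γ[a; COUNT(*)→g](S) → 4
  σ[a>5](γ[a; COUNT(*)→g](S)) → 2

== RESULT ==
a | g
7 | 2
8 | 1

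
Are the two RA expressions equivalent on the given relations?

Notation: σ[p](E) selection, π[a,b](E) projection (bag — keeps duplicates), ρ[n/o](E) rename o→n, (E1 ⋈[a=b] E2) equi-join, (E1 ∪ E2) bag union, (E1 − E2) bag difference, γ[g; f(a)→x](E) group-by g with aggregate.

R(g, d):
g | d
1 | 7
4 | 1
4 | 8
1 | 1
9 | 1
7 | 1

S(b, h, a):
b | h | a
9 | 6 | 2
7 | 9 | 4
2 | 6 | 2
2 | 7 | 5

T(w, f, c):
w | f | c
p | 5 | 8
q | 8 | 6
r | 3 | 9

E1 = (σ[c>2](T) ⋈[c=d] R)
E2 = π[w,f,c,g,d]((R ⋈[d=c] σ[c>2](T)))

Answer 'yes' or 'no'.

E1 stepwise |·|:
  T → 3
  σ[c>2](T) → 3
  R → 6
  (σ[c>2](T) ⋈[c=d] R) → 1
E2 stepwise |·|:
  R → 6
  T → 3
  σ[c>2](T) → 3
  (R ⋈[d=c] σ[c>2](T)) → 1
  π[w,f,c,g,d]((R ⋈[d=c] σ[c>2](T))) → 1

E1 and E2 produce the same multiset:
w | f | c | g | d
p | 5 | 8 | 4 | 8

yes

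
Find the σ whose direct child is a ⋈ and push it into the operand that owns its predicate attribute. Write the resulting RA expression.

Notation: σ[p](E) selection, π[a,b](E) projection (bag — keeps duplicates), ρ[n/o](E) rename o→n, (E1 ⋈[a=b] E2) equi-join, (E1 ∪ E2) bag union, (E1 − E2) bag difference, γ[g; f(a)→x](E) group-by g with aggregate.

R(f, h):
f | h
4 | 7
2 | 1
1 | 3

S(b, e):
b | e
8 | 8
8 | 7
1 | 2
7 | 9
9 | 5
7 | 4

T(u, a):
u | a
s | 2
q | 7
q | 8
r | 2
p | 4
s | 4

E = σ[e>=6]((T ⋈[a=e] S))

σ filters on e, owned by the right side.
E' = (T ⋈[a=e] σ[e>=6](S))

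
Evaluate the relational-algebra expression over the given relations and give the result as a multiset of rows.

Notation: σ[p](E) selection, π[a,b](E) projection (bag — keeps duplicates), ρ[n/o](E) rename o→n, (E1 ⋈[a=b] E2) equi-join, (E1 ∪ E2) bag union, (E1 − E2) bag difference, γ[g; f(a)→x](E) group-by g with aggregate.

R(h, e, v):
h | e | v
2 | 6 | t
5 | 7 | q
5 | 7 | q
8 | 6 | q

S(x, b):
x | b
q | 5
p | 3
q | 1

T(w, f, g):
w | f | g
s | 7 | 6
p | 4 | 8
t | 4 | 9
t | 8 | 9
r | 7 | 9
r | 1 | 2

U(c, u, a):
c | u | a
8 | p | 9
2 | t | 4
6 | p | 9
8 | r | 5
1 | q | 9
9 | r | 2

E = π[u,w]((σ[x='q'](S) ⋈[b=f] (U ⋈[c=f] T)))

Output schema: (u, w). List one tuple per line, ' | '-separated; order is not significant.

Per-node cardinality:
  S → 3
  σ[x='q'](S) → 2
  U → 6
  T → 6
  (U ⋈[c=f] T) → 3
  (σ[x='q'](S) ⋈[b=f] (U ⋈[c=f] T)) → 1
  π[u,w]((σ[x='q'](S) ⋈[b=f] (U ⋈[c=f] T))) → 1

== RESULT ==
u | w
q | r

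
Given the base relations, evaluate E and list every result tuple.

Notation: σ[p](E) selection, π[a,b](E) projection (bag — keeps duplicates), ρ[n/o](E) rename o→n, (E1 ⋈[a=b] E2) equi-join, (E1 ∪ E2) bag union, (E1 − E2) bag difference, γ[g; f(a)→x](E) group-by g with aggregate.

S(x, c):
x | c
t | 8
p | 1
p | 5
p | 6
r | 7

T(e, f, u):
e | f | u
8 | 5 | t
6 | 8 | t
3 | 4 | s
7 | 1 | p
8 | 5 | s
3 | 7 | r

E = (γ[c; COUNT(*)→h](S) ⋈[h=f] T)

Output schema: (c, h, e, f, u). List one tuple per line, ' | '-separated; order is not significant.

Row counts bottom-up:
  S → 5
  γ[c; COUNT(*)→h](S) → 5
  T → 6
  (γ[c; COUNT(*)→h](S) ⋈[h=f] T) → 5

== RESULT ==
c | h | e | f | u
1 | 1 | 7 | 1 | p
5 | 1 | 7 | 1 | p
6 | 1 | 7 | 1 | p
7 | 1 | 7 | 1 | p
8 | 1 | 7 | 1 | p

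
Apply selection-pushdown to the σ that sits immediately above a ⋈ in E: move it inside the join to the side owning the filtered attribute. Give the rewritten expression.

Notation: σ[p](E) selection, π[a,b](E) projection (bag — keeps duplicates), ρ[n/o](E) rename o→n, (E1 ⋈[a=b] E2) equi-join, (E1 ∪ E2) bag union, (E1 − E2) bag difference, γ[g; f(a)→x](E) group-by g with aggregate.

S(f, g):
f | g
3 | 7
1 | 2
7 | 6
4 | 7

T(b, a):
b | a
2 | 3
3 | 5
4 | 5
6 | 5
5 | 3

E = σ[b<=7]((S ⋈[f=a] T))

σ filters on b, owned by the right side.
E' = (S ⋈[f=a] σ[b<=7](T))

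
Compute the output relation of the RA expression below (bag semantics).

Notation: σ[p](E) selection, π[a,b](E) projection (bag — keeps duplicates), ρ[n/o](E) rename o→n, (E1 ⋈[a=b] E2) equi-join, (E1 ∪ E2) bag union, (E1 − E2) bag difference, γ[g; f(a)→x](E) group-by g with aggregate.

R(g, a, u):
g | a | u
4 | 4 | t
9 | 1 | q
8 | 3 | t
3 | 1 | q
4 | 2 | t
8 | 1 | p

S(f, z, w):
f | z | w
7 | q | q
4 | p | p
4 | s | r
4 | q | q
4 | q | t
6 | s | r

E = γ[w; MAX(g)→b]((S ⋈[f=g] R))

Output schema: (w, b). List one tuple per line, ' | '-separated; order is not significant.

Per-node cardinality:
  S → 6
  R → 6
  (S ⋈[f=g] R) → 8
  γ[w; MAX(g)→b]((S ⋈[f=g] R)) → 4

== RESULT ==
w | b
p | 4
q | 4
r | 4
t | 4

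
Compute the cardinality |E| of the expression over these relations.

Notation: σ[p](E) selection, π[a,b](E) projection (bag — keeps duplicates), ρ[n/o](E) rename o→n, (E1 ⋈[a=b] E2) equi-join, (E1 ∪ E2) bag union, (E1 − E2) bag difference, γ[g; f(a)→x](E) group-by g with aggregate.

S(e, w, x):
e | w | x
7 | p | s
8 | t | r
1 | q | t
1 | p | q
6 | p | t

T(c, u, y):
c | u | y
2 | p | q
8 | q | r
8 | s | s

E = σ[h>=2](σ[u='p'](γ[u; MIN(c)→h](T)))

Row counts bottom-up:
  T → 3
  γ[u; MIN(c)→h](T) → 3
  σ[u='p'](γ[u; MIN(c)→h](T)) → 1
  σ[h>=2](σ[u='p'](γ[u; MIN(c)→h](T))) → 1

|E| = 1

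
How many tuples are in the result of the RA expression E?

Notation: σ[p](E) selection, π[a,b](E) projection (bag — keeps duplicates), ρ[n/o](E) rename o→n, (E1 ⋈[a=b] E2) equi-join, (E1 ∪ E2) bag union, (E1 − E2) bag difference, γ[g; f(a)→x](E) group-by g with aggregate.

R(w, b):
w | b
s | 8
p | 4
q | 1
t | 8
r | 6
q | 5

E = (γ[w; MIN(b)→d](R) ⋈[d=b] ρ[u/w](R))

Stepwise |·|:
  R → 6
  γ[w; MIN(b)→d](R) → 5
  R → 6
  ρ[u/w](R) → 6
  (γ[w; MIN(b)→d](R) ⋈[d=b] ρ[u/w](R)) → 7

|E| = 7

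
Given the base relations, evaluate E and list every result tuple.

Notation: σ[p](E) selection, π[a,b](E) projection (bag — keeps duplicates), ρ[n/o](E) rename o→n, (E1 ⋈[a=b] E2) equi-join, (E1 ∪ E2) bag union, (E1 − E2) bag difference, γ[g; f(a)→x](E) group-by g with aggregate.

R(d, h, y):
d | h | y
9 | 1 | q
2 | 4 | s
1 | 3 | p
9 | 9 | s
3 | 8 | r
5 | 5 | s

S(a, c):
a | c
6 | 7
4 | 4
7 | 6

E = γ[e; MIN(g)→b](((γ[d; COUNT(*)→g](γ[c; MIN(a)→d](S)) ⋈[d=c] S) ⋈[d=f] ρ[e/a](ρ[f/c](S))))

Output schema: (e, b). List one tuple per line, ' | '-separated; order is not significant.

Row counts bottom-up:
  S → 3
  γ[c; MIN(a)→d](S) → 3
  γ[d; COUNT(*)→g](γ[c; MIN(a)→d](S)) → 3
  S → 3
  (γ[d; COUNT(*)→g](γ[c; MIN(a)→d](S)) ⋈[d=c] S) → 3
  S → 3
  ρ[f/c](S) → 3
  ρ[e/a](ρ[f/c](S)) → 3
  ((γ[d; COUNT(*)→g](γ[c; MIN(a)→d](S)) ⋈[d=c] S) ⋈[d=f] ρ[e/a](ρ[f/c](S))) → 3
  γ[e; MIN(g)→b](((γ[d; COUNT(*)→g](γ[c; MIN(a)→d](S)) ⋈[d=c] S) ⋈[d=f] ρ[e/a](ρ[f/c](S)))) → 3

== RESULT ==
e | b
4 | 1
6 | 1
7 | 1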